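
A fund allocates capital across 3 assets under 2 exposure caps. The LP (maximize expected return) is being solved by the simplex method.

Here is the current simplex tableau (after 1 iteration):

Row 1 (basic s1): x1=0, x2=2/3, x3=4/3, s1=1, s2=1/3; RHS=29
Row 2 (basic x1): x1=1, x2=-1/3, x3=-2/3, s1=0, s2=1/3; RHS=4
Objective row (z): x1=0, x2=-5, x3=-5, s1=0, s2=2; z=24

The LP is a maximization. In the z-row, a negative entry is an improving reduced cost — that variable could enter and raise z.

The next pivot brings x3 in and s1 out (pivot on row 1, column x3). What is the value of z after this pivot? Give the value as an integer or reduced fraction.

Minimum ratio for x3: 29/(4/3) = 87/4.
z changes by −(z-row coeff of x3)·ratio = −(-5)·(87/4) = 435/4.
New z = 24 + (435/4) = 531/4.

531/4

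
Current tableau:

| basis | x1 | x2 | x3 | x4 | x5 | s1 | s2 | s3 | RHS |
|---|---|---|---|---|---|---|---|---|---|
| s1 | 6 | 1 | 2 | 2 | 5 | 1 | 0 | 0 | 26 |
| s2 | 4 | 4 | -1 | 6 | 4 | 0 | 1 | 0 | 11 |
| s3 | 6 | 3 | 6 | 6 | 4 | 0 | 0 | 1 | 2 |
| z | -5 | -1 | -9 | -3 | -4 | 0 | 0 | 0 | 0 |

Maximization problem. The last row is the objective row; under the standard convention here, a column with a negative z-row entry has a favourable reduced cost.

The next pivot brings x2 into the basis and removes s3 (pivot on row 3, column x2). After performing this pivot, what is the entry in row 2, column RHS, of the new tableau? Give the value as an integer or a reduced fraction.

Pivot element is row 3, column x2: 3.
Normalize row 3: new (row 3, RHS) = 2/3 = 2/3.
row 2 ← row 2 − 4·(new row 3): 11 − 4·(2/3) = 25/3.

25/3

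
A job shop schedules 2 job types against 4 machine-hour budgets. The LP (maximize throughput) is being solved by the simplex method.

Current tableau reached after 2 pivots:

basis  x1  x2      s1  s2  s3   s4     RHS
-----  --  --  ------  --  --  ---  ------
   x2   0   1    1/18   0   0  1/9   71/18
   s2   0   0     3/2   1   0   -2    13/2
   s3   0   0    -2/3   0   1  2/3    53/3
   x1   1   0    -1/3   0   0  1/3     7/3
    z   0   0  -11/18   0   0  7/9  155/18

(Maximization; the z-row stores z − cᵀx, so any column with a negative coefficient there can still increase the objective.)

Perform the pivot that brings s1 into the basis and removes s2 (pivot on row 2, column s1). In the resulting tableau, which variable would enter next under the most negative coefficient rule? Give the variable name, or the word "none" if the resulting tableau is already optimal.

s4

Pivot element 3/2. New z-row = old z-row − (-11/18)·(row 2/(3/2)).
Updated z-row coefficients: x1: 0, x2: 0, s1: 0, s2: 11/27, s3: 0, s4: -1/27.
The most negative is -1/27 in column s4, so s4 would enter next.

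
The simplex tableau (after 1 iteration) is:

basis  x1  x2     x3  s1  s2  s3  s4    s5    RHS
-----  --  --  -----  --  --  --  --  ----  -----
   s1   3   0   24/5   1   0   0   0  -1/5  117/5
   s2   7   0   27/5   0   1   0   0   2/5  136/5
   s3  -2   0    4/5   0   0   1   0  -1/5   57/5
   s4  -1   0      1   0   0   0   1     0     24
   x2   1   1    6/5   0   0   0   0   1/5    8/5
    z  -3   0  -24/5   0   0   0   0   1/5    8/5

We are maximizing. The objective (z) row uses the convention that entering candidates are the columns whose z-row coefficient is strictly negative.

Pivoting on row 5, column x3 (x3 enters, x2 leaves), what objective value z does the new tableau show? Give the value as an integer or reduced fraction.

8

Minimum ratio for x3: (8/5)/(6/5) = 4/3.
z changes by −(z-row coeff of x3)·ratio = −(-24/5)·(4/3) = 32/5.
New z = 8/5 + (32/5) = 8.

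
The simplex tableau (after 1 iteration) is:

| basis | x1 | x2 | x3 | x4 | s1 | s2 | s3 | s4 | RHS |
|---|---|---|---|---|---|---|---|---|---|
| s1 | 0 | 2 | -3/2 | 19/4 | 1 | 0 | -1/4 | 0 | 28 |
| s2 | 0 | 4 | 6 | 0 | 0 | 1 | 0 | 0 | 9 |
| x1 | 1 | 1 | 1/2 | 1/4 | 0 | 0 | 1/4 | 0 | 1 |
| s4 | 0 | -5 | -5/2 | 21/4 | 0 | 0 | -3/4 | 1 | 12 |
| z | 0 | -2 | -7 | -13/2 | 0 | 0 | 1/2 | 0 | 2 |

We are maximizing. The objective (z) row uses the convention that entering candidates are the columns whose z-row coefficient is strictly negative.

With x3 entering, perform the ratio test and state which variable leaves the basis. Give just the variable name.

Ratios: row 1 (s1): entry -3/2 ≤ 0, skip; row 2 (s2): 9/6 = 3/2; row 3 (x1): 1/(1/2) = 2; row 4 (s4): entry -5/2 ≤ 0, skip.
Minimum ratio 3/2 is in the s2 row, so s2 leaves.

s2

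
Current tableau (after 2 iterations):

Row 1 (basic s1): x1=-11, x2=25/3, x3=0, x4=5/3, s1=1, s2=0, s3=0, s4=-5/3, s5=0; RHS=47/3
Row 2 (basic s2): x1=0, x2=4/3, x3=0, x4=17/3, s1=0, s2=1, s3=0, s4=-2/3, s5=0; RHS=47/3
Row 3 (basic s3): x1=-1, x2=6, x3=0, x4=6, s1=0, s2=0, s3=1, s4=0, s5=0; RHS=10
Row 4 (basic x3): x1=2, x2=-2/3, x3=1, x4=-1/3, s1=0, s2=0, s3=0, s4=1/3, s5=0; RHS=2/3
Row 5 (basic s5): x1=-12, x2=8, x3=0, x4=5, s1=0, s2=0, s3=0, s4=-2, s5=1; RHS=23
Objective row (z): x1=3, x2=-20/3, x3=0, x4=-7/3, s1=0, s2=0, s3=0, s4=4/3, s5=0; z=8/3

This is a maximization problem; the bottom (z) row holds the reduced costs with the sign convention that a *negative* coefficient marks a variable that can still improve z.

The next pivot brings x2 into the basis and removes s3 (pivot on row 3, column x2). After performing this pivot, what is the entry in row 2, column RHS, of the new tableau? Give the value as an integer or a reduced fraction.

Pivot element is row 3, column x2: 6.
Normalize row 3: new (row 3, RHS) = 10/6 = 5/3.
row 2 ← row 2 − (4/3)·(new row 3): 47/3 − (4/3)·(5/3) = 121/9.

121/9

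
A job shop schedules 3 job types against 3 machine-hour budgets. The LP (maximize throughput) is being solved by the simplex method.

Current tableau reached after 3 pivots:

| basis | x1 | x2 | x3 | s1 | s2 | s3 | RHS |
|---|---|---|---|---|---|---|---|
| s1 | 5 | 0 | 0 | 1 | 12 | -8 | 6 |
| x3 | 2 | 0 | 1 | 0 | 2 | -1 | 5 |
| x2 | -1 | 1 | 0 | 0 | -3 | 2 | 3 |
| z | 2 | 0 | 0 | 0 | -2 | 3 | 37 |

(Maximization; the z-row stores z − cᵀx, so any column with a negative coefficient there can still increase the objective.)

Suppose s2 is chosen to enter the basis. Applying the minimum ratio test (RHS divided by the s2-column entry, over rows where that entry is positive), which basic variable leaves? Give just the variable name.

Ratios: row 1 (s1): 6/12 = 1/2; row 2 (x3): 5/2 = 5/2; row 3 (x2): entry -3 ≤ 0, skip.
Minimum ratio 1/2 is in the s1 row, so s1 leaves.

s1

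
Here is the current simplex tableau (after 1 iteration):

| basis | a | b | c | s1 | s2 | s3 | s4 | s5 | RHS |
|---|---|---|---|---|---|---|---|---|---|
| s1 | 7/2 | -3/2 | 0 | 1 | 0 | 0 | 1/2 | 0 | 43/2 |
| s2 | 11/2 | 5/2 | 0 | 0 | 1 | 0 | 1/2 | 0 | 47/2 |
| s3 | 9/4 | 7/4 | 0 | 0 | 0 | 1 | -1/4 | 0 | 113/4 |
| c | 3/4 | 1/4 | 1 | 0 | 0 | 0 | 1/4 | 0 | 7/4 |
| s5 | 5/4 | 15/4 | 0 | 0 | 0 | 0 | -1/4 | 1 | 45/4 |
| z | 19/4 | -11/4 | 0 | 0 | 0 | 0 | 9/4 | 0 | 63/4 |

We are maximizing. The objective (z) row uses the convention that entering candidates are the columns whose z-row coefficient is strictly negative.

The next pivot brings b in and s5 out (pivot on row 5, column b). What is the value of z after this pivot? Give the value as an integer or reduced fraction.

Minimum ratio for b: (45/4)/(15/4) = 3.
z changes by −(z-row coeff of b)·ratio = −(-11/4)·3 = 33/4.
New z = 63/4 + (33/4) = 24.

24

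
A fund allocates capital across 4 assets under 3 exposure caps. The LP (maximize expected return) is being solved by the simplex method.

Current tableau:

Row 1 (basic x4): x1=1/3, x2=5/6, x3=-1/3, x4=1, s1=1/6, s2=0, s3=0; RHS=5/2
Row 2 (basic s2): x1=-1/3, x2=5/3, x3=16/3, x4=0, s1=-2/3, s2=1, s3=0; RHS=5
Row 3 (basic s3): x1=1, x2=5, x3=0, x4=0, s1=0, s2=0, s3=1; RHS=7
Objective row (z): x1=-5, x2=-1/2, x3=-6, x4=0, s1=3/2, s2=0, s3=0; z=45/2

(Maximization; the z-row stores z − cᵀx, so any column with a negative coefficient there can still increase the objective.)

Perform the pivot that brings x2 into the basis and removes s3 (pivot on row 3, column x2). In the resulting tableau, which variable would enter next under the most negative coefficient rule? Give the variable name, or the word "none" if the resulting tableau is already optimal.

Pivot element 5. New z-row = old z-row − (-1/2)·(row 3/5).
Updated z-row coefficients: x1: -49/10, x2: 0, x3: -6, x4: 0, s1: 3/2, s2: 0, s3: 1/10.
The most negative is -6 in column x3, so x3 would enter next.

x3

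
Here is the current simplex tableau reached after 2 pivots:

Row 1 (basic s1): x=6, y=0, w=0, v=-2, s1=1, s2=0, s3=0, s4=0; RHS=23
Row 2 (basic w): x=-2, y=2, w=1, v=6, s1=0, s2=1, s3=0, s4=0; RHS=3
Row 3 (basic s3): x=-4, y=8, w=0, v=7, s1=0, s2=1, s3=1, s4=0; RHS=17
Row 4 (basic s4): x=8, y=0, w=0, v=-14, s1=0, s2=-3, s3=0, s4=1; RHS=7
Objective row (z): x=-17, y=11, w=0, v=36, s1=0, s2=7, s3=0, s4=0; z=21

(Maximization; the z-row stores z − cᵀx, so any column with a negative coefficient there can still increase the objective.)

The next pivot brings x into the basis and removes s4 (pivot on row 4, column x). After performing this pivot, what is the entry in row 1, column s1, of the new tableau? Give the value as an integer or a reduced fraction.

1

Pivot element is row 4, column x: 8.
Normalize row 4: new (row 4, s1) = 0/8 = 0.
row 1 ← row 1 − 6·(new row 4): 1 − 6·0 = 1.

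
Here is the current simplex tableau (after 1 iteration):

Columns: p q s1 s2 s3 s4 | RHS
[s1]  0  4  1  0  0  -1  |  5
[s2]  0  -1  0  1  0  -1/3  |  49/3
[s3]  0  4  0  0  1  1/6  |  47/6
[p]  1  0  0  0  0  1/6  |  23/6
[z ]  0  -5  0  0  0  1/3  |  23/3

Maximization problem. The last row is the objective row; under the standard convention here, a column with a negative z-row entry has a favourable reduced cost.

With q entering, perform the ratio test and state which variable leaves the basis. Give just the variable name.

Ratios: row 1 (s1): 5/4 = 5/4; row 2 (s2): entry -1 ≤ 0, skip; row 3 (s3): (47/6)/4 = 47/24; row 4 (p): entry 0 ≤ 0, skip.
Minimum ratio 5/4 is in the s1 row, so s1 leaves.

s1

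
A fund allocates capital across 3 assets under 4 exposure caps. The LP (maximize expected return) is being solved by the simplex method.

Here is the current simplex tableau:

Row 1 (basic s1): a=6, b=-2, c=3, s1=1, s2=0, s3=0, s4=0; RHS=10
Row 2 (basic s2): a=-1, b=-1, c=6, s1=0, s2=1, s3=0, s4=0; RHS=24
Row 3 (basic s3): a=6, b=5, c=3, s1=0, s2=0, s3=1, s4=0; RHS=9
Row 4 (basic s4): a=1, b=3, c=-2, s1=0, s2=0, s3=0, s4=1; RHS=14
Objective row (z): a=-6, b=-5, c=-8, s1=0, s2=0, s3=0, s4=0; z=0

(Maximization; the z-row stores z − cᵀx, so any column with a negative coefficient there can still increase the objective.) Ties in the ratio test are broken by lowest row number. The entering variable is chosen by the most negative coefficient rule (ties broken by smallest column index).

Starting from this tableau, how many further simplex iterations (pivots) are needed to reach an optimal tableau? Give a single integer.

1

pivot: c in, s3 out → z = 24
No improving column remains; optimal.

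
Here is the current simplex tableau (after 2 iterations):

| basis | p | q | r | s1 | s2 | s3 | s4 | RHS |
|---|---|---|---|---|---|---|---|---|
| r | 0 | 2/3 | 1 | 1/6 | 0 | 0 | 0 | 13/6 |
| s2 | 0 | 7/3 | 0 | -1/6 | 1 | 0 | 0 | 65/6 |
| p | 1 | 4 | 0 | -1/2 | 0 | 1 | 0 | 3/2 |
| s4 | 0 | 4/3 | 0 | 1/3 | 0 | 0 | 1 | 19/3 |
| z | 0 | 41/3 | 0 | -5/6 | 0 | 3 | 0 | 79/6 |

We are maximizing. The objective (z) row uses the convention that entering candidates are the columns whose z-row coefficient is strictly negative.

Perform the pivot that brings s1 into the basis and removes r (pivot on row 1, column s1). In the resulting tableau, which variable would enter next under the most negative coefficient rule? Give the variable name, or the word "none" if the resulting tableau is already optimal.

none

Pivot element 1/6. New z-row = old z-row − (-5/6)·(row 1/(1/6)).
Updated z-row coefficients: p: 0, q: 17, r: 5, s1: 0, s2: 0, s3: 3, s4: 0.
No coefficient is strictly negative; the tableau after this pivot is optimal.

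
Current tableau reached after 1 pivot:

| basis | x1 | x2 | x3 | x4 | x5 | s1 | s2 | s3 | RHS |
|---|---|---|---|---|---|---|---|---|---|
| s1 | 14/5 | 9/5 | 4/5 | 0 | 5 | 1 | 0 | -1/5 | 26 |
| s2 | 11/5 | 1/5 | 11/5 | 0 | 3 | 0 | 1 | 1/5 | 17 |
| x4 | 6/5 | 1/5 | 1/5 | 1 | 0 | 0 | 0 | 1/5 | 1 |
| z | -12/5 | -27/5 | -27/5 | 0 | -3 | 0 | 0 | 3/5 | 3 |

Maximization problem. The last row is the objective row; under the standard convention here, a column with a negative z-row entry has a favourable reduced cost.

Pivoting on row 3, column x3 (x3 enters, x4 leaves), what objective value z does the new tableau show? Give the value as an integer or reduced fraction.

Minimum ratio for x3: 1/(1/5) = 5.
z changes by −(z-row coeff of x3)·ratio = −(-27/5)·5 = 27.
New z = 3 + 27 = 30.

30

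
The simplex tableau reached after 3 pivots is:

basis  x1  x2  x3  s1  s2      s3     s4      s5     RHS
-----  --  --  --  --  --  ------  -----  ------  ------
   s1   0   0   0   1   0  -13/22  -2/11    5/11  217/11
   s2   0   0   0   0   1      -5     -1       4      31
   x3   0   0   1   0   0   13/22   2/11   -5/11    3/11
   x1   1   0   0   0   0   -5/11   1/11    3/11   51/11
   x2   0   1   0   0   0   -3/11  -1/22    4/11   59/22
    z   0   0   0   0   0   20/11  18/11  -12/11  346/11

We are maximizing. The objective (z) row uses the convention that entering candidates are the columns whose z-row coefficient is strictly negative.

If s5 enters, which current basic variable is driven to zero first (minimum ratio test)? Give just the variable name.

x2

Ratios: row 1 (s1): (217/11)/(5/11) = 217/5; row 2 (s2): 31/4 = 31/4; row 3 (x3): entry -5/11 ≤ 0, skip; row 4 (x1): (51/11)/(3/11) = 17; row 5 (x2): (59/22)/(4/11) = 59/8.
Minimum ratio 59/8 is in the x2 row, so x2 leaves.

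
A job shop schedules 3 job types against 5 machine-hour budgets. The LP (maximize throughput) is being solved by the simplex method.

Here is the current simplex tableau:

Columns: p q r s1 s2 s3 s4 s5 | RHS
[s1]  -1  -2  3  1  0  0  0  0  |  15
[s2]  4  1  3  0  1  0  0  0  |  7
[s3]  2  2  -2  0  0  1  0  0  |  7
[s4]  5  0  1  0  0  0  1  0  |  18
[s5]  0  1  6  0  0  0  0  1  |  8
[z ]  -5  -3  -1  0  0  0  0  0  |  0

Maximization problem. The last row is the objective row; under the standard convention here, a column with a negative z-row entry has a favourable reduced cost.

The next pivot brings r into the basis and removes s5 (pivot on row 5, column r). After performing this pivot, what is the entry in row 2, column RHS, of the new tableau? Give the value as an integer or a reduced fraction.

Pivot element is row 5, column r: 6.
Normalize row 5: new (row 5, RHS) = 8/6 = 4/3.
row 2 ← row 2 − 3·(new row 5): 7 − 3·(4/3) = 3.

3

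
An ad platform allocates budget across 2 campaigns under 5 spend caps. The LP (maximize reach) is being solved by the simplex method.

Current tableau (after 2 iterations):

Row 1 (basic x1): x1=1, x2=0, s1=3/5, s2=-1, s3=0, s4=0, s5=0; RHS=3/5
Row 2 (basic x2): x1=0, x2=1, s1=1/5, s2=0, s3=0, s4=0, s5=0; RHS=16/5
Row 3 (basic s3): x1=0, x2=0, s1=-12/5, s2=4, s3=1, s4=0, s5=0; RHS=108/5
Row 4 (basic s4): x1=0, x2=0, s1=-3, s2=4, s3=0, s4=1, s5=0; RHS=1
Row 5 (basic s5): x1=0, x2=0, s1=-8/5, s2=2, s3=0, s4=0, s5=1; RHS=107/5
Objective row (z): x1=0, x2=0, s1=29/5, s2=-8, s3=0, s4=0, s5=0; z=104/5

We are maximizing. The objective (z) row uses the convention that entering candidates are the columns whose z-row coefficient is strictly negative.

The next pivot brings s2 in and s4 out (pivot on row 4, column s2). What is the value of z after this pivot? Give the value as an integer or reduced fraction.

Minimum ratio for s2: 1/4 = 1/4.
z changes by −(z-row coeff of s2)·ratio = −(-8)·(1/4) = 2.
New z = 104/5 + 2 = 114/5.

114/5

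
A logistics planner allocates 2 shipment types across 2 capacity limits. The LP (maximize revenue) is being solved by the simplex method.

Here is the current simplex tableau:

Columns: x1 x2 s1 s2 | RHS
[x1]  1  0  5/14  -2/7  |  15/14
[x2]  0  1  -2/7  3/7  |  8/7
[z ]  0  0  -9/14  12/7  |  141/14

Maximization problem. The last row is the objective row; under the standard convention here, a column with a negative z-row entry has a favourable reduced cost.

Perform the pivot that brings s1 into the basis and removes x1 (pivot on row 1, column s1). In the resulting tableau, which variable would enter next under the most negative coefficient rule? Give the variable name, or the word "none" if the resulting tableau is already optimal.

Pivot element 5/14. New z-row = old z-row − (-9/14)·(row 1/(5/14)).
Updated z-row coefficients: x1: 9/5, x2: 0, s1: 0, s2: 6/5.
No coefficient is strictly negative; the tableau after this pivot is optimal.

none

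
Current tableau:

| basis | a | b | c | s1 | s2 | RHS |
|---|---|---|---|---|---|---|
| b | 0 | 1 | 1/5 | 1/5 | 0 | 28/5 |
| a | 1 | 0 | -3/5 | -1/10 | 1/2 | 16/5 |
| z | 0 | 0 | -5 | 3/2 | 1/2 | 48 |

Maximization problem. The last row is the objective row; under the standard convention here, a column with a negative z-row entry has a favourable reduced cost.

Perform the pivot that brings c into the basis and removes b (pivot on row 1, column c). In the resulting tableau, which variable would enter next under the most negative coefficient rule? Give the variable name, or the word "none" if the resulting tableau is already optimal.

none

Pivot element 1/5. New z-row = old z-row − (-5)·(row 1/(1/5)).
Updated z-row coefficients: a: 0, b: 25, c: 0, s1: 13/2, s2: 1/2.
No coefficient is strictly negative; the tableau after this pivot is optimal.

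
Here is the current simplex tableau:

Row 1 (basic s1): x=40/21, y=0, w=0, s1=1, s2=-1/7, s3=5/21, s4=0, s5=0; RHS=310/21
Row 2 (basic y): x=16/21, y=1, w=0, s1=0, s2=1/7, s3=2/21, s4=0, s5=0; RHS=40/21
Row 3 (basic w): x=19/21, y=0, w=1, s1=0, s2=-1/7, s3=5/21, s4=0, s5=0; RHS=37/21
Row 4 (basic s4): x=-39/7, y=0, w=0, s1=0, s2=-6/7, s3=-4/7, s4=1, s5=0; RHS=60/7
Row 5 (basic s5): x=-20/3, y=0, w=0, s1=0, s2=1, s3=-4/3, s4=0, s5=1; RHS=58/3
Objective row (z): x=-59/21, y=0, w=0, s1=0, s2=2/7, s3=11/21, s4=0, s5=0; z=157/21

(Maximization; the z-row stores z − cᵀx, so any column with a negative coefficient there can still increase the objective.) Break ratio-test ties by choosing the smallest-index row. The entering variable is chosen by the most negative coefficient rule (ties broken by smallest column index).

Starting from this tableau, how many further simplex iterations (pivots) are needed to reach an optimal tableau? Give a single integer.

2

pivot: x in, w out → z = 246/19
pivot: s2 in, y out → z = 66/5
No improving column remains; optimal.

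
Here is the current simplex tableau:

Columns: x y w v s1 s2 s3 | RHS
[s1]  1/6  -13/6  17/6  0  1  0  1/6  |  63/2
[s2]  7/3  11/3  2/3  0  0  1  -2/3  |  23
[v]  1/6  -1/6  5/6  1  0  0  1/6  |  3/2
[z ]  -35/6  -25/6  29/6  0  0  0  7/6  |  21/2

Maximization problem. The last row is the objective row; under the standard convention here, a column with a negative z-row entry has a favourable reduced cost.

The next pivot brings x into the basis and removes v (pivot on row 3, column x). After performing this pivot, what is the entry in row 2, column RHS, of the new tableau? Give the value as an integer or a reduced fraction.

Pivot element is row 3, column x: 1/6.
Normalize row 3: new (row 3, RHS) = (3/2)/(1/6) = 9.
row 2 ← row 2 − (7/3)·(new row 3): 23 − (7/3)·9 = 2.

2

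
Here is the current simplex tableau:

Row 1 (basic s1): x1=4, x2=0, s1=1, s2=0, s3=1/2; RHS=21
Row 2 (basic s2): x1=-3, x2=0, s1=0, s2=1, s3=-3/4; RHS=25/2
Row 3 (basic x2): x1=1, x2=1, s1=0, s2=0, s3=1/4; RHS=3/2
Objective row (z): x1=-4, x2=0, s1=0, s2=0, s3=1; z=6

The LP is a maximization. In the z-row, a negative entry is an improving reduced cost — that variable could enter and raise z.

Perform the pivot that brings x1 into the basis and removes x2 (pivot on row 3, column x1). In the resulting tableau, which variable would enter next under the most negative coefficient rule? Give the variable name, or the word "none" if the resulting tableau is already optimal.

none

Pivot element 1. New z-row = old z-row − (-4)·(row 3/1).
Updated z-row coefficients: x1: 0, x2: 4, s1: 0, s2: 0, s3: 2.
No coefficient is strictly negative; the tableau after this pivot is optimal.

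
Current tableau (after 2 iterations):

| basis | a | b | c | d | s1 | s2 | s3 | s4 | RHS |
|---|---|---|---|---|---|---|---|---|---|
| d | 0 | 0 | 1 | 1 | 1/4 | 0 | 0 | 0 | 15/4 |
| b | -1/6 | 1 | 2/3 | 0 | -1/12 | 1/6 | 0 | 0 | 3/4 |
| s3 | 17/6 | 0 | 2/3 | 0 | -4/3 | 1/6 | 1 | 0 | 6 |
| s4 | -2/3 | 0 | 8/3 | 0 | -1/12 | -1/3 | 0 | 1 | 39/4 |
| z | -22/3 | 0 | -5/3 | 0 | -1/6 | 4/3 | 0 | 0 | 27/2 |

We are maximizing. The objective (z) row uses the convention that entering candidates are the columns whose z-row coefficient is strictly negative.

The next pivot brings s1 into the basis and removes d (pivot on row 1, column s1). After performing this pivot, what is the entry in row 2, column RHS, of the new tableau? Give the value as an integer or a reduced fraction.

2

Pivot element is row 1, column s1: 1/4.
Normalize row 1: new (row 1, RHS) = (15/4)/(1/4) = 15.
row 2 ← row 2 − (-1/12)·(new row 1): 3/4 − (-1/12)·15 = 2.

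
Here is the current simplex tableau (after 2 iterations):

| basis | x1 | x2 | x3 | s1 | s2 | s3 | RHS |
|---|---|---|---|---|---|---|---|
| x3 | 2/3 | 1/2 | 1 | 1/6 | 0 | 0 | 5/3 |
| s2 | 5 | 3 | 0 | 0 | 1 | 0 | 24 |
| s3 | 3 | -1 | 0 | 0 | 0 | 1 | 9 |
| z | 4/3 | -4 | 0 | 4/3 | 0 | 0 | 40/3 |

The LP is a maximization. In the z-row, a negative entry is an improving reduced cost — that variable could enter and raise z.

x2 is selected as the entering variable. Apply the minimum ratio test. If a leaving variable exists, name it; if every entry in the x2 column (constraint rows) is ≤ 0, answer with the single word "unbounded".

Ratios: row 1 (x3): (5/3)/(1/2) = 10/3; row 2 (s2): 24/3 = 8; row 3 (s3): entry -1 ≤ 0, skip.
Minimum ratio is in the x3 row, so x3 leaves.

x3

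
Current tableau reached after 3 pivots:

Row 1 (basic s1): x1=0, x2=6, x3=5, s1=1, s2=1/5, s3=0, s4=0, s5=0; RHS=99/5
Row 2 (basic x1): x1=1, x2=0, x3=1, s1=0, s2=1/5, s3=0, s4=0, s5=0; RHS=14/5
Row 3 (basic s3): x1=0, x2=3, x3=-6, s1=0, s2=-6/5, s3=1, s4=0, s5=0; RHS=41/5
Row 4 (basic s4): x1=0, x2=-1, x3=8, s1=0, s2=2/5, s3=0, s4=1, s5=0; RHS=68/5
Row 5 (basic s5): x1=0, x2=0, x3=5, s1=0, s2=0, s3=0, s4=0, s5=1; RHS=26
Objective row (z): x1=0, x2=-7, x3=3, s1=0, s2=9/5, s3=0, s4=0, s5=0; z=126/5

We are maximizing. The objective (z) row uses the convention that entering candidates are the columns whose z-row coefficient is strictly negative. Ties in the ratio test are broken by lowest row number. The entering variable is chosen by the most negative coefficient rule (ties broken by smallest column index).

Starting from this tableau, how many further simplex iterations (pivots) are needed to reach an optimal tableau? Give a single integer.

pivot: x2 in, s3 out → z = 133/3
pivot: x3 in, s1 out → z = 698/15
No improving column remains; optimal.

2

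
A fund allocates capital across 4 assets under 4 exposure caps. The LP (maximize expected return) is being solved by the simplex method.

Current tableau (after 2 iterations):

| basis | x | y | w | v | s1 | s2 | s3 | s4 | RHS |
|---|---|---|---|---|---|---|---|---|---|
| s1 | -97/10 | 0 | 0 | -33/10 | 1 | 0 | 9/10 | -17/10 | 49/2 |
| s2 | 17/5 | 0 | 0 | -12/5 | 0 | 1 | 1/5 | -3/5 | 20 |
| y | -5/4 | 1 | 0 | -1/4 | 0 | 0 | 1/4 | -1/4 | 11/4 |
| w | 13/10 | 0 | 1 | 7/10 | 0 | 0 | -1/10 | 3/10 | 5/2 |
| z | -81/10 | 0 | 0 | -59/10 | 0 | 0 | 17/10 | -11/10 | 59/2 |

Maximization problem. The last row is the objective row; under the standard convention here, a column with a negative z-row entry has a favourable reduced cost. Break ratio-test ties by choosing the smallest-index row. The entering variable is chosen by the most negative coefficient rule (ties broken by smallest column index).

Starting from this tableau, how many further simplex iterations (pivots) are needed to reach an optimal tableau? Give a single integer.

pivot: x in, w out → z = 586/13
pivot: v in, x out → z = 354/7
No improving column remains; optimal.

2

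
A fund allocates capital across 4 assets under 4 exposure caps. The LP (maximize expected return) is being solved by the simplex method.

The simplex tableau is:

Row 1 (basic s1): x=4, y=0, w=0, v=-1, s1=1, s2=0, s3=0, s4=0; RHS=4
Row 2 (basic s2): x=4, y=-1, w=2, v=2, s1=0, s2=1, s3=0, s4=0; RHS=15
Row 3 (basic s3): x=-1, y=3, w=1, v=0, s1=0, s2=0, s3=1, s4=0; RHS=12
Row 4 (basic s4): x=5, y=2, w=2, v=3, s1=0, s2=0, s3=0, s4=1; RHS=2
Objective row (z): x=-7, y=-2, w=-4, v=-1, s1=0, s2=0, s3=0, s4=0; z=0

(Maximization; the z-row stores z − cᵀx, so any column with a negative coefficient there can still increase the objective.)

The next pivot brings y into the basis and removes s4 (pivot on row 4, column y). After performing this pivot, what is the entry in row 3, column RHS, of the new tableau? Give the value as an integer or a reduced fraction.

Pivot element is row 4, column y: 2.
Normalize row 4: new (row 4, RHS) = 2/2 = 1.
row 3 ← row 3 − 3·(new row 4): 12 − 3·1 = 9.

9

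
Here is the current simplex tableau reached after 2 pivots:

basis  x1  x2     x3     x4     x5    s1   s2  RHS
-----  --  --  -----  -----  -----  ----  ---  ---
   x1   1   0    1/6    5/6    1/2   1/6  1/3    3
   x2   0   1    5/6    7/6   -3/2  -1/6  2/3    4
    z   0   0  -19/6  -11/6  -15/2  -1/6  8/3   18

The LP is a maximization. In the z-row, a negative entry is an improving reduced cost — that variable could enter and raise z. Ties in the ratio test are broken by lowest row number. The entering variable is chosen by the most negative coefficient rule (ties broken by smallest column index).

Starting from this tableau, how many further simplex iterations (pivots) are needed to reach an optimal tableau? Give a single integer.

pivot: x5 in, x1 out → z = 63
pivot: x3 in, x2 out → z = 139/2
No improving column remains; optimal.

2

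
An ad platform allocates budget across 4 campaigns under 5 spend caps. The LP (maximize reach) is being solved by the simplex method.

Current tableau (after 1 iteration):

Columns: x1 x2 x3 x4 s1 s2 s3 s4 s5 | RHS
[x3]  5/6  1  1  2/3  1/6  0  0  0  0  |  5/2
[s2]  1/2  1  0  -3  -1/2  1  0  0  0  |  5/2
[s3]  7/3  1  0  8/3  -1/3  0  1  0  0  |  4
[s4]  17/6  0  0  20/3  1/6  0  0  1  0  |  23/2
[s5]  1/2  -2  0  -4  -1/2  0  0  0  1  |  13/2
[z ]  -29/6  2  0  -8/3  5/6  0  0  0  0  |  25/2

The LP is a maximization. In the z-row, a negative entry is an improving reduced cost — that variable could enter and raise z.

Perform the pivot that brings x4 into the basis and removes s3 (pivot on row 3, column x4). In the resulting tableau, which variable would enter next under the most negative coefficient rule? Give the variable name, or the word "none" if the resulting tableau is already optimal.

x1

Pivot element 8/3. New z-row = old z-row − (-8/3)·(row 3/(8/3)).
Updated z-row coefficients: x1: -5/2, x2: 3, x3: 0, x4: 0, s1: 1/2, s2: 0, s3: 1, s4: 0, s5: 0.
The most negative is -5/2 in column x1, so x1 would enter next.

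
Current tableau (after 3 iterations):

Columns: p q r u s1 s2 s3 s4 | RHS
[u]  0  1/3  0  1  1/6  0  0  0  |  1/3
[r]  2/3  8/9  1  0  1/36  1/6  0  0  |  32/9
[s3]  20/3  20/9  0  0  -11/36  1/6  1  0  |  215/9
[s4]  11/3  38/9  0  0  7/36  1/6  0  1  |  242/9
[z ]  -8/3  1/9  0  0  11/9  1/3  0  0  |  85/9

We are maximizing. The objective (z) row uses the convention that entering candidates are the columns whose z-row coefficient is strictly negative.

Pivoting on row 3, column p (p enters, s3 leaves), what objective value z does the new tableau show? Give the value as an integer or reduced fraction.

19

Minimum ratio for p: (215/9)/(20/3) = 43/12.
z changes by −(z-row coeff of p)·ratio = −(-8/3)·(43/12) = 86/9.
New z = 85/9 + (86/9) = 19.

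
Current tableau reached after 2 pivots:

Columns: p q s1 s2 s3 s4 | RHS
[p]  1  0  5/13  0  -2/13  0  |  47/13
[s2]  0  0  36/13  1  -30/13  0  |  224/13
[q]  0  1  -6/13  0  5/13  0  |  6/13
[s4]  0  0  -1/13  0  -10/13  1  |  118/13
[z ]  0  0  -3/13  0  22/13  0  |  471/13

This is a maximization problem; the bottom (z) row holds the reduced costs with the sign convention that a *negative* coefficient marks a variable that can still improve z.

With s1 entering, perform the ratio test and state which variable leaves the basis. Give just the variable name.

s2

Ratios: row 1 (p): (47/13)/(5/13) = 47/5; row 2 (s2): (224/13)/(36/13) = 56/9; row 3 (q): entry -6/13 ≤ 0, skip; row 4 (s4): entry -1/13 ≤ 0, skip.
Minimum ratio 56/9 is in the s2 row, so s2 leaves.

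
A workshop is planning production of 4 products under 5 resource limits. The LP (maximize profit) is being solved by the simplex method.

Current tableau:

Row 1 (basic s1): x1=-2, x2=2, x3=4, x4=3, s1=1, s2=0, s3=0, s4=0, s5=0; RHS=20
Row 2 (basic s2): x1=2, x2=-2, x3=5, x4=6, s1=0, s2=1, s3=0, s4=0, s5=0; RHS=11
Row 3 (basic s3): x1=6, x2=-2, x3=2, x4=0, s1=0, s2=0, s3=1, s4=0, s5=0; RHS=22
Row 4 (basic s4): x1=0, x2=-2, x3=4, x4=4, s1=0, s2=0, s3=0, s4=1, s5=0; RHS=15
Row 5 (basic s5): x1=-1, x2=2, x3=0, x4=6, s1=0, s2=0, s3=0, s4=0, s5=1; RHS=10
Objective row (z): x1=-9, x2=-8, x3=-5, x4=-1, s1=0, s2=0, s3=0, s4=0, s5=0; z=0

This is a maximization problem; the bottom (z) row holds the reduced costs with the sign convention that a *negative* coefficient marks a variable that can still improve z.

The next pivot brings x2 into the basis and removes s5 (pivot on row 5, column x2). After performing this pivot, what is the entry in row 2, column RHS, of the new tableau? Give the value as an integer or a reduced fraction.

Pivot element is row 5, column x2: 2.
Normalize row 5: new (row 5, RHS) = 10/2 = 5.
row 2 ← row 2 − (-2)·(new row 5): 11 − (-2)·5 = 21.

21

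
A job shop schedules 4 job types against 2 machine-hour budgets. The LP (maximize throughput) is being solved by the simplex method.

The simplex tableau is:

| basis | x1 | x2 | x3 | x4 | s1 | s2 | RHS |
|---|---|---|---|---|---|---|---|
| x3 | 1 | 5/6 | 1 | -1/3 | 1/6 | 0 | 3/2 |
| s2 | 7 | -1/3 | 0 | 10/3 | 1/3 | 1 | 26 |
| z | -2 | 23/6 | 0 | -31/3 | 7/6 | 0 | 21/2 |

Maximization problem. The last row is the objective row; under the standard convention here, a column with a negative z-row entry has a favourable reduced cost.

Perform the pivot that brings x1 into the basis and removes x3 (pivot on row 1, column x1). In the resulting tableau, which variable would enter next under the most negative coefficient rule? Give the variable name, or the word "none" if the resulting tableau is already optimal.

x4

Pivot element 1. New z-row = old z-row − (-2)·(row 1/1).
Updated z-row coefficients: x1: 0, x2: 11/2, x3: 2, x4: -11, s1: 3/2, s2: 0.
The most negative is -11 in column x4, so x4 would enter next.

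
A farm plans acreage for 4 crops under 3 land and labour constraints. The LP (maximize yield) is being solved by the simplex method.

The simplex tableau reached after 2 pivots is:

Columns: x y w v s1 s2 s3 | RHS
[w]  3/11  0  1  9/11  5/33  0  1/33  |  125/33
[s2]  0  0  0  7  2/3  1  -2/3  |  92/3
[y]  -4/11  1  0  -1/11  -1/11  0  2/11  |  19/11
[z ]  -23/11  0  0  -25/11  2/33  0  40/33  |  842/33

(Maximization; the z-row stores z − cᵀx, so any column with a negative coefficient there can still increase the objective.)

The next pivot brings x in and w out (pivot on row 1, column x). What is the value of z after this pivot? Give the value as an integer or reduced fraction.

Minimum ratio for x: (125/33)/(3/11) = 125/9.
z changes by −(z-row coeff of x)·ratio = −(-23/11)·(125/9) = 2875/99.
New z = 842/33 + (2875/99) = 491/9.

491/9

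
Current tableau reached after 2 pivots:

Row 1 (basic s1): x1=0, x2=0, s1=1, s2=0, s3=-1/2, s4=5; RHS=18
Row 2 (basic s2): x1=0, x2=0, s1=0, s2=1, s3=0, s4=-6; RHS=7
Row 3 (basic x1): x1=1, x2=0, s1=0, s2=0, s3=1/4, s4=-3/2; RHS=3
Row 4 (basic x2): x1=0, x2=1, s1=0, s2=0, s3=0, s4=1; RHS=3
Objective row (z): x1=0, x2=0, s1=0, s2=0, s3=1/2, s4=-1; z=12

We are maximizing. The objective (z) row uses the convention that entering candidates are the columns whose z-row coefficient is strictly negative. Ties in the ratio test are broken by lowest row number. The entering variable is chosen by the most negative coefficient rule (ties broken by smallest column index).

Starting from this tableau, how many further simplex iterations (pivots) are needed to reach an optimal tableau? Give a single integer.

1

pivot: s4 in, x2 out → z = 15
No improving column remains; optimal.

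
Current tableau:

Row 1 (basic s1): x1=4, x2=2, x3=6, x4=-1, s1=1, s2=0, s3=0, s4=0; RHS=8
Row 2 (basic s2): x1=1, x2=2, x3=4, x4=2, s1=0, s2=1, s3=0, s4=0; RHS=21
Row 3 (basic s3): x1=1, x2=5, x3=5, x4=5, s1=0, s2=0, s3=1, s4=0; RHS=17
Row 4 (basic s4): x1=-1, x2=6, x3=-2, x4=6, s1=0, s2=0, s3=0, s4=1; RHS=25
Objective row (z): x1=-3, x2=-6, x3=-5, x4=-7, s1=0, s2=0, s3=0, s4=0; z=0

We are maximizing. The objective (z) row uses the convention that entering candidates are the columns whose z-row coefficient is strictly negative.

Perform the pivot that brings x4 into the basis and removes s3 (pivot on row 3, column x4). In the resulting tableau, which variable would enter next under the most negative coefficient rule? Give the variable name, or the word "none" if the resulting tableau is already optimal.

x1

Pivot element 5. New z-row = old z-row − (-7)·(row 3/5).
Updated z-row coefficients: x1: -8/5, x2: 1, x3: 2, x4: 0, s1: 0, s2: 0, s3: 7/5, s4: 0.
The most negative is -8/5 in column x1, so x1 would enter next.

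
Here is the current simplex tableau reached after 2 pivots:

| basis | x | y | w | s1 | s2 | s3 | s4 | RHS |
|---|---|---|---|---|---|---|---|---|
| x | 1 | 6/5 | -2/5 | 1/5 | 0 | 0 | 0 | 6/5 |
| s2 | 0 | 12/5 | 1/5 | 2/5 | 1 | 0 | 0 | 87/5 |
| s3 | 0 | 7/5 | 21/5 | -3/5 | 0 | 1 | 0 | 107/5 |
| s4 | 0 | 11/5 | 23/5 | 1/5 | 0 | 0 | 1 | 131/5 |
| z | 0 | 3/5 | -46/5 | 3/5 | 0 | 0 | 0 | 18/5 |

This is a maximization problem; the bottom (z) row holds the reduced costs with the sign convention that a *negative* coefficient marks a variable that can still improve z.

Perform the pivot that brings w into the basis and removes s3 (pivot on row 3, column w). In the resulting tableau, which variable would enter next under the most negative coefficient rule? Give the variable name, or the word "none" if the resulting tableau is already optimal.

Pivot element 21/5. New z-row = old z-row − (-46/5)·(row 3/(21/5)).
Updated z-row coefficients: x: 0, y: 11/3, w: 0, s1: -5/7, s2: 0, s3: 46/21, s4: 0.
The most negative is -5/7 in column s1, so s1 would enter next.

s1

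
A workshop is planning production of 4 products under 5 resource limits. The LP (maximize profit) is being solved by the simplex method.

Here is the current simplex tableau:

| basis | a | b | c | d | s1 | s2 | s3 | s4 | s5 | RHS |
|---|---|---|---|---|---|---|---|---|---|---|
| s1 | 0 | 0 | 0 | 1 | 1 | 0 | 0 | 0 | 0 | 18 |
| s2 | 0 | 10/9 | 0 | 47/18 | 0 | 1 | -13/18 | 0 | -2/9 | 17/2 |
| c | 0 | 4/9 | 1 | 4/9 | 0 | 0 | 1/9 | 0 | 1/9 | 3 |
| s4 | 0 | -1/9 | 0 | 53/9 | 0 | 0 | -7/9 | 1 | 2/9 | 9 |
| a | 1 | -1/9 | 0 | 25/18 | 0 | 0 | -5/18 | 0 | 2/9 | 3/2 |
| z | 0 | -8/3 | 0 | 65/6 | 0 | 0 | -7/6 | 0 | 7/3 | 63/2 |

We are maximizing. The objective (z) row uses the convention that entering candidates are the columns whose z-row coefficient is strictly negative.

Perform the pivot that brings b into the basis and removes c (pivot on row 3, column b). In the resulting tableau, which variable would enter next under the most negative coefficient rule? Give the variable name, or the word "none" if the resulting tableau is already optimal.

Pivot element 4/9. New z-row = old z-row − (-8/3)·(row 3/(4/9)).
Updated z-row coefficients: a: 0, b: 0, c: 6, d: 27/2, s1: 0, s2: 0, s3: -1/2, s4: 0, s5: 3.
The most negative is -1/2 in column s3, so s3 would enter next.

s3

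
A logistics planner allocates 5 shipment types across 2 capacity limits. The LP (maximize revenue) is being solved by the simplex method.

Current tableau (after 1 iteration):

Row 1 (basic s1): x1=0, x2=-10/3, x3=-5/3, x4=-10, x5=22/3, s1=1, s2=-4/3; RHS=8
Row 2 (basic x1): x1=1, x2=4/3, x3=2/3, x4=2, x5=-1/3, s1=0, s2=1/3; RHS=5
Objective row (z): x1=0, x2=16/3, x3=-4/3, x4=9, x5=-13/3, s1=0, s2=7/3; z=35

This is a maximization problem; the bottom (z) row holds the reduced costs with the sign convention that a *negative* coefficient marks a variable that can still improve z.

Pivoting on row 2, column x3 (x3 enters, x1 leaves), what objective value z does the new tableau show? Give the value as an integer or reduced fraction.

Minimum ratio for x3: 5/(2/3) = 15/2.
z changes by −(z-row coeff of x3)·ratio = −(-4/3)·(15/2) = 10.
New z = 35 + 10 = 45.

45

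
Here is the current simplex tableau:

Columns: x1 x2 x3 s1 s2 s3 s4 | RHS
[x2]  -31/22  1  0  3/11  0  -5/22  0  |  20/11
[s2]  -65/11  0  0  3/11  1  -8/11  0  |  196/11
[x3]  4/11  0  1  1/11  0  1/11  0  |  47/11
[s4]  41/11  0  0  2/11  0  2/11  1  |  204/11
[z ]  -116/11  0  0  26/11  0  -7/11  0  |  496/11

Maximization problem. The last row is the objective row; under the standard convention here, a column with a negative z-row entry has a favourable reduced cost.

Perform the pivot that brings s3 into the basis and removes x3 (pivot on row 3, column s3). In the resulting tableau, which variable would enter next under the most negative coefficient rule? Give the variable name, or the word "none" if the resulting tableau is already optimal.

Pivot element 1/11. New z-row = old z-row − (-7/11)·(row 3/(1/11)).
Updated z-row coefficients: x1: -8, x2: 0, x3: 7, s1: 3, s2: 0, s3: 0, s4: 0.
The most negative is -8 in column x1, so x1 would enter next.

x1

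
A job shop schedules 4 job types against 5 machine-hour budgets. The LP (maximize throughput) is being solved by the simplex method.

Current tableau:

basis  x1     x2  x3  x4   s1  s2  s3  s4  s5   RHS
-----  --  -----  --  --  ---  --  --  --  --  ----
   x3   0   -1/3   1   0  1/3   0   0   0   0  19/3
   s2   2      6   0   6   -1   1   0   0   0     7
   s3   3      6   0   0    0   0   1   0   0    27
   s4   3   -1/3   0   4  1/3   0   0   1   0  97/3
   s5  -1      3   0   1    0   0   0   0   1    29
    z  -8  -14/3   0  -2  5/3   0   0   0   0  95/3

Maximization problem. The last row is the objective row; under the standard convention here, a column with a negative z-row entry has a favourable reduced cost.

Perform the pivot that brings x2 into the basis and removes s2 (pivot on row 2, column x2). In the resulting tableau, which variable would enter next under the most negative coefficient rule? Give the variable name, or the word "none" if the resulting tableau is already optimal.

Pivot element 6. New z-row = old z-row − (-14/3)·(row 2/6).
Updated z-row coefficients: x1: -58/9, x2: 0, x3: 0, x4: 8/3, s1: 8/9, s2: 7/9, s3: 0, s4: 0, s5: 0.
The most negative is -58/9 in column x1, so x1 would enter next.

x1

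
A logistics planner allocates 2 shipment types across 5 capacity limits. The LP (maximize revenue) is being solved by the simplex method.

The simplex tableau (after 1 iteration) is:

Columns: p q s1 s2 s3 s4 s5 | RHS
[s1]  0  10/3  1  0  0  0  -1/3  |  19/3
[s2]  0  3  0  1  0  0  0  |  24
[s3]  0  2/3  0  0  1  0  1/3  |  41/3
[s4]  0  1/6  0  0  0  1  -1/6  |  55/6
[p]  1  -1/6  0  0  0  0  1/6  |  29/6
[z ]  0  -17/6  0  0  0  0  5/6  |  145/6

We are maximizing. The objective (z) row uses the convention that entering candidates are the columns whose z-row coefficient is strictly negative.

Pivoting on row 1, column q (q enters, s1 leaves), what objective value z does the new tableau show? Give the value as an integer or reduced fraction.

591/20

Minimum ratio for q: (19/3)/(10/3) = 19/10.
z changes by −(z-row coeff of q)·ratio = −(-17/6)·(19/10) = 323/60.
New z = 145/6 + (323/60) = 591/20.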